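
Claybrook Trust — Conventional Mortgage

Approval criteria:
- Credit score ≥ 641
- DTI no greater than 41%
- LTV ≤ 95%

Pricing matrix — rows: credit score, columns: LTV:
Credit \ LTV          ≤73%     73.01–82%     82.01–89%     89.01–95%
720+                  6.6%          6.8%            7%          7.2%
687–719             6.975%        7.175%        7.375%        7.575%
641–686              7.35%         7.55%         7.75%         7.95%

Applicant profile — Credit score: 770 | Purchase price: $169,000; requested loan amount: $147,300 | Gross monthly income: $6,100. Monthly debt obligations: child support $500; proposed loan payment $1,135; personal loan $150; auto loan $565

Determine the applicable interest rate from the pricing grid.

7%

Credit score 770 ≥ 641; Total monthly debts = (500 + 1,135 + 150 + 565) = 2,350. DTI: 2,350 ÷ 6,100 = 38.5%, within the 41% cap
LTV = 147,300/169,000 = 87.2% ≤ 95%
Credit 770 → row 720+; LTV 87.2% → column 82.01–89%. Grid cell → 7%.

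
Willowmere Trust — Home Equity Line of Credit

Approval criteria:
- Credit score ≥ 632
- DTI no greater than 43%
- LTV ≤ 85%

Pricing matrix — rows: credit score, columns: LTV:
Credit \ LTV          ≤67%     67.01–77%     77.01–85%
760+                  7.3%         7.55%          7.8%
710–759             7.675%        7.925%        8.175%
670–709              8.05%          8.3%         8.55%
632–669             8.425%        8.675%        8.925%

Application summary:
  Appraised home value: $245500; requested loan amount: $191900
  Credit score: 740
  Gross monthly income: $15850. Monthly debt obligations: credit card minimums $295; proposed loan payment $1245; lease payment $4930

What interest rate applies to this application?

8.175%

Credit score 740 ≥ 632; Total monthly debts = (295 + 1,245 + 4,930) = 6,470. DTI = 6,470/15,850 = 40.8% ≤ 43%
LTV: 191,900 ÷ 245,500 = 78.2%, within 85% cap
Row: 740 falls in 710–759. Column: 78.2% falls in 77.01–85%. Rate = 8.175%.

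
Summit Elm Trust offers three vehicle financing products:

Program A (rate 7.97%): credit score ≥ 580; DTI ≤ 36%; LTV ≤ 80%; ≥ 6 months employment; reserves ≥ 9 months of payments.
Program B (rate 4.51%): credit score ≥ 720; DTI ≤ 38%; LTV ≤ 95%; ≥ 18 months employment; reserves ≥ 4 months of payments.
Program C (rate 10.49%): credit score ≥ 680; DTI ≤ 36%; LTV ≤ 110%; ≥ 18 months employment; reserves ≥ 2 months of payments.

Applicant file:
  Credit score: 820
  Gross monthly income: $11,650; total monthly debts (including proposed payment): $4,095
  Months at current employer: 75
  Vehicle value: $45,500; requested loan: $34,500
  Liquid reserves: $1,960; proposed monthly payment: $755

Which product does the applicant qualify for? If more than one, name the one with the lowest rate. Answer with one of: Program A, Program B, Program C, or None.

Program C

DTI = 4,095/11,650 = 35.2%.
LTV = 34,500/45,500 = 75.8%.
Reserves = 1,960/755 = 2.6 months.
Program A: score 820 ≥ 580; DTI 35.2% ≤ 36%; LTV 75.8% ≤ 80%; employment 75 ≥ 6 mo; reserves 2.6 < 9 mo → does not qualify.
Program B: score 820 ≥ 720; DTI 35.2% ≤ 38%; LTV 75.8% ≤ 95%; employment 75 ≥ 18 mo; reserves 2.6 < 4 mo → does not qualify.
Program C: score 820 ≥ 680; DTI 35.2% ≤ 36%; LTV 75.8% ≤ 110%; employment 75 ≥ 18 mo; reserves 2.6 ≥ 2 mo → qualifies.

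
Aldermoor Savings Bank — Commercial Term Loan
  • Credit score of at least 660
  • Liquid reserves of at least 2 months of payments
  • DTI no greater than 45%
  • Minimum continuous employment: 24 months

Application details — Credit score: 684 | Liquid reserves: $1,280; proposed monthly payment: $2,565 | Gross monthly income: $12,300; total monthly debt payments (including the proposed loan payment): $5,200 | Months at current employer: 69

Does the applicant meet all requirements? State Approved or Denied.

Credit score 684 ≥ 660 (meets)
Liquid reserves cover 1,280/2,565 = 0.5 months — < 2 required
DTI: 5,200 ÷ 12,300 = 42.3%, within the 45% cap
Employment 69 ≥ 24 months
Fails on reserves.

Denied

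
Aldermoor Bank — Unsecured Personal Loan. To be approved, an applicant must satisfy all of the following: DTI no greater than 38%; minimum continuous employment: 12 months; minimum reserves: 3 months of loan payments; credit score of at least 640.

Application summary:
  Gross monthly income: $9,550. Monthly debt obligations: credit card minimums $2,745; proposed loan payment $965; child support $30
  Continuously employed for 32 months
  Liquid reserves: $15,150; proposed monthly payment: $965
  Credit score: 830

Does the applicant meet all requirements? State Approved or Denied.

Total monthly debts = (2,745 + 965 + 30) = 3,740. DTI = 3,740/9,550 = 39.2% > 38%
Employment 32 ≥ 12 months
Reserves: 15,150 ÷ 965 = 15.7 months (meets 3-month minimum)
Credit score 830 ≥ 640 (meets)
Fails on DTI.

Denied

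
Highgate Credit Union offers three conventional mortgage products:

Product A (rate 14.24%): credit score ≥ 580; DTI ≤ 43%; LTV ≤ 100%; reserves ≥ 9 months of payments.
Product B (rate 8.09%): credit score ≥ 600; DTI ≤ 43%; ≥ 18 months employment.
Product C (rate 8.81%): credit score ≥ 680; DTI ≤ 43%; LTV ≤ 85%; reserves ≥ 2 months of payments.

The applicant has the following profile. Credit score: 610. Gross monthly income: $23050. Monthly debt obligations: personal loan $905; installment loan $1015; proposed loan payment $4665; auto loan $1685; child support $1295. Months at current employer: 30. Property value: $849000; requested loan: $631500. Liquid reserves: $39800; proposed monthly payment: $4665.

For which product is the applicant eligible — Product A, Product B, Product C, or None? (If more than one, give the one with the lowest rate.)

Total debts = (905 + 1,015 + 4,665 + 1,685 + 1,295) = 9,565; DTI = 9,565/23,050 = 41.5%.
LTV = 631,500/849,000 = 74.4%.
Reserves = 39,800/4,665 = 8.5 months.
Product A: score 610 ≥ 580; DTI 41.5% ≤ 43%; LTV 74.4% ≤ 100%; reserves 8.5 < 9 mo → does not qualify.
Product B: score 610 ≥ 600; DTI 41.5% ≤ 43%; employment 30 ≥ 18 mo → qualifies.
Product C: score 610 < 680; DTI 41.5% ≤ 43%; LTV 74.4% ≤ 85%; reserves 8.5 ≥ 2 mo → does not qualify.

Product B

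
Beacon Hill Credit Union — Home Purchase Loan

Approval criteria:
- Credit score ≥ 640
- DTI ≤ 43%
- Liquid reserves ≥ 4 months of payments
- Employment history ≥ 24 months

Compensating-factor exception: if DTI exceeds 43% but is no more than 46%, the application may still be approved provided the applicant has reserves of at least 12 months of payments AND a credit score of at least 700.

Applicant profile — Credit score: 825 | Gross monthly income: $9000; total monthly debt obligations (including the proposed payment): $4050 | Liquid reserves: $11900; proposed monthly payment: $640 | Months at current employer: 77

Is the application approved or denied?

Credit score 825 ≥ 640 (meets base)
DTI = 4,050/9,000 = 45% > 43% — standard DTI limit exceeded.
Reserves: 11,900 ÷ 640 = 18.6 months (meets 4-month minimum)
Employment 77 ≥ 24 months
DTI 45% is within the 43%–46% exception band; checking compensating factors.
Reserves 18.6 ≥ 12 months; credit score 825 ≥ 700.
Both override conditions satisfied; DTI exception granted.

Approved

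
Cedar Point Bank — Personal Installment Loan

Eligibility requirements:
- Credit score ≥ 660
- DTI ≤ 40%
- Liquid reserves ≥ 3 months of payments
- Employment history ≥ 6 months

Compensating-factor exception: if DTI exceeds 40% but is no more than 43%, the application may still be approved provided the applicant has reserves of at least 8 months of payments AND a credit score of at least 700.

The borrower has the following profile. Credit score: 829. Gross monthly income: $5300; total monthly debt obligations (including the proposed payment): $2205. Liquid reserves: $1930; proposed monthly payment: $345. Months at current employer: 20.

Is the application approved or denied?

Denied

Credit score 829 ≥ 660 (meets base)
DTI: 2,205 ÷ 5,300 = 41.6%, over the 40% base limit.
Reserves: 1,930 ÷ 345 = 5.6 months (meets 3-month minimum)
Employment 20 ≥ 6 months
DTI 41.6% is within the 40%–43% exception band; checking compensating factors.
Reserves 5.6 < 8 months; credit score 829 ≥ 700.
Compensating-factor requirement not fully met.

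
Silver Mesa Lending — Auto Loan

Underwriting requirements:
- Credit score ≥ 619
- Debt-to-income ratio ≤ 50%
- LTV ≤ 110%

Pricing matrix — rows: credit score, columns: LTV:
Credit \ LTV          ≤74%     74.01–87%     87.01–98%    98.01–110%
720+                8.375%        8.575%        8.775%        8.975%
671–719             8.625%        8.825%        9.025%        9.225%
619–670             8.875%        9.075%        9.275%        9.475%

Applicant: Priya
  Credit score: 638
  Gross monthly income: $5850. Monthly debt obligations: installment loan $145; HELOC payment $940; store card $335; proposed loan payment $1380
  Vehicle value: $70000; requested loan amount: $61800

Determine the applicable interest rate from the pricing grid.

Credit score 638 ≥ 619; Total monthly debts = (145 + 940 + 335 + 1,380) = 2,800. DTI: 2,800 ÷ 5,850 = 47.9%, within the 50% cap
Loan-to-value = 61,800/70,000 = 88.3% — pass (110% max)
Credit 638 → row 619–670; LTV 88.3% → column 87.01–98%. Grid cell → 9.275%.

9.275%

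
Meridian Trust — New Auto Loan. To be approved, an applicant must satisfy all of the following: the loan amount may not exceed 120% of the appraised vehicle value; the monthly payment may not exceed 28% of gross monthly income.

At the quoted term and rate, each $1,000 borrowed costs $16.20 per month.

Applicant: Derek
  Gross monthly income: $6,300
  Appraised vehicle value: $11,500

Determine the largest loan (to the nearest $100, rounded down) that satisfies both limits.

$13,800

Payment cap: 28% × $6,300 = $1,764/month.
At $16.20 per $1,000, that supports 1,764/16.20 × 1,000 ≈ $108,888 → $108,800.
LTV cap: 120% × $11,500 = $13,800 → $13,800.
Binding constraint: loan-to-value.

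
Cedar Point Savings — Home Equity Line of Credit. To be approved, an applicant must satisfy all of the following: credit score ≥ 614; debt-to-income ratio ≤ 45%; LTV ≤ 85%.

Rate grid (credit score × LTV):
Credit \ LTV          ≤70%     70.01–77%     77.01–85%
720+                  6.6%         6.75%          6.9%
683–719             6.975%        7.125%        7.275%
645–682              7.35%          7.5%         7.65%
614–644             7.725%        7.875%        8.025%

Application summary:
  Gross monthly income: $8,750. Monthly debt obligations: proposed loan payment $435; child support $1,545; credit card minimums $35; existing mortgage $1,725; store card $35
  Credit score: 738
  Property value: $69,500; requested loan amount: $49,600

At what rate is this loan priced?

6.75%

Credit score 738 ≥ 614; Total monthly debts = (435 + 1,545 + 35 + 1,725 + 35) = 3,775. DTI = 3,775/8,750 = 43.1% ≤ 45%
LTV: 49,600 ÷ 69,500 = 71.4%, within 85% cap
Credit 738 → row 720+; LTV 71.4% → column 70.01–77%. Grid cell → 6.75%.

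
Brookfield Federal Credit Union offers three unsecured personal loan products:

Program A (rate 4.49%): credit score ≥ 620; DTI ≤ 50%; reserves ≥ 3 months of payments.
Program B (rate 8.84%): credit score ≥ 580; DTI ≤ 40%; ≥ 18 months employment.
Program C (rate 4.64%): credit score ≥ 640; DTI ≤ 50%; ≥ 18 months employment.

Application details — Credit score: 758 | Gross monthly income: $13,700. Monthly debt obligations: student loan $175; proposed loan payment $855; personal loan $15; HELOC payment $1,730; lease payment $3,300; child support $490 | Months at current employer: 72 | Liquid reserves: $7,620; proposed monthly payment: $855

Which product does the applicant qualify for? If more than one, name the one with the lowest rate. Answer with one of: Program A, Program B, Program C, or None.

Program A

Total debts = (175 + 855 + 15 + 1,730 + 3,300 + 490) = 6,565; DTI = 6,565/13,700 = 47.9%.
Reserves = 7,620/855 = 8.9 months.
Program A: score 758 ≥ 620; DTI 47.9% ≤ 50%; reserves 8.9 ≥ 3 mo → qualifies.
Program B: score 758 ≥ 580; DTI 47.9% > 40%; employment 72 ≥ 18 mo → does not qualify.
Program C: score 758 ≥ 640; DTI 47.9% ≤ 50%; employment 72 ≥ 18 mo → qualifies.
Qualifying: Program A, Program C. Lowest rate is 4.49% → Program A.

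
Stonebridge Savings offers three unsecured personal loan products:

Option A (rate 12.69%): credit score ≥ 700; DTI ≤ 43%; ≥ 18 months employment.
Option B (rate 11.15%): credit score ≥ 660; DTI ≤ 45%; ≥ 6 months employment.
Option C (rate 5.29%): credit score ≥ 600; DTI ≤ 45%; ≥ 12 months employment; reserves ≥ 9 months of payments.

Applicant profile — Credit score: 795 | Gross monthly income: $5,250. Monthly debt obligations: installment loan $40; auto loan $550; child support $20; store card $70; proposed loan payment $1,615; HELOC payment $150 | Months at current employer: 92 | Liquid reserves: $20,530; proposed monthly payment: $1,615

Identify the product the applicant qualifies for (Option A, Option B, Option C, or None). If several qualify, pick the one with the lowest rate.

Total debts = (40 + 550 + 20 + 70 + 1,615 + 150) = 2,445; DTI = 2,445/5,250 = 46.6%.
Reserves = 20,530/1,615 = 12.7 months.
Option A: score 795 ≥ 700; DTI 46.6% > 43%; employment 92 ≥ 18 mo → does not qualify.
Option B: score 795 ≥ 660; DTI 46.6% > 45%; employment 92 ≥ 6 mo → does not qualify.
Option C: score 795 ≥ 600; DTI 46.6% > 45%; employment 92 ≥ 12 mo; reserves 12.7 ≥ 9 mo → does not qualify.

None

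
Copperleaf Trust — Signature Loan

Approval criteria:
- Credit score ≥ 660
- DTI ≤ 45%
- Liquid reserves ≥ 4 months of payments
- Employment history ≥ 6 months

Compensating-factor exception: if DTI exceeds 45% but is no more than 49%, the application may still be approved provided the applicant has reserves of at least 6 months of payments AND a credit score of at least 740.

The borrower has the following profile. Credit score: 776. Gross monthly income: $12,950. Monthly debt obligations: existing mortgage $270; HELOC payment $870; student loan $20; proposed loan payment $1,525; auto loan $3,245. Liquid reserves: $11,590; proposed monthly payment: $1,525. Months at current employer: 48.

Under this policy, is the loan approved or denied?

Credit score 776 ≥ 660 (meets base)
Total debts = (270 + 870 + 20 + 1,525 + 3,245) = 5,930. DTI: 5,930 ÷ 12,950 = 45.8%, over the 45% base limit.
Reserves = 11,590/1,525 = 7.6 months ≥ 4
Employment 48 ≥ 6 months
DTI 45.8% is within the 45%–49% exception band; checking compensating factors.
Reserves 7.6 ≥ 6 months; credit score 776 ≥ 740.
Both override conditions satisfied; DTI exception granted.

Approved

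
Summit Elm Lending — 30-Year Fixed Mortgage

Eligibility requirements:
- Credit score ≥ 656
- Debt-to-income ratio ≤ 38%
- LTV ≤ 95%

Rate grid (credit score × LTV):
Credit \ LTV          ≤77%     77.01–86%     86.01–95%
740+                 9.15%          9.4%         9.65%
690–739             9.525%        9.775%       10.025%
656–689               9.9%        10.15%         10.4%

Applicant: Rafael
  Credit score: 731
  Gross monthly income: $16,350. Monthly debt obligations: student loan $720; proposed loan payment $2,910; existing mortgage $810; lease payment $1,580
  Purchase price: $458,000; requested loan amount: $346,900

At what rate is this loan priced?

9.525%

Credit score 731 ≥ 656; Total monthly debts = (720 + 2,910 + 810 + 1,580) = 6,020. Debt-to-income = 6,020/16,350 = 36.8% — meets 38% limit
LTV = 346,900/458,000 = 75.7% ≤ 95%
Row: 731 falls in 690–739. Column: 75.7% falls in ≤77%. Rate = 9.525%.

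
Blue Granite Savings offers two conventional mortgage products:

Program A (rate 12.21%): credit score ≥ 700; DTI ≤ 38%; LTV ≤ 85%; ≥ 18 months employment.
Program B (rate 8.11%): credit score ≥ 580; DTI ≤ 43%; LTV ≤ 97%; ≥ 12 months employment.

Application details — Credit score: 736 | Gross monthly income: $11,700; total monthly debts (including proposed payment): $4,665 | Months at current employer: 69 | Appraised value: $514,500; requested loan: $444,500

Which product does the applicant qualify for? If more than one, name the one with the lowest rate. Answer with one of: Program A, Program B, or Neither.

Program B

DTI = 4,665/11,700 = 39.9%.
LTV = 444,500/514,500 = 86.4%.
Program A: score 736 ≥ 700; DTI 39.9% > 38%; LTV 86.4% > 85%; employment 69 ≥ 18 mo → does not qualify.
Program B: score 736 ≥ 580; DTI 39.9% ≤ 43%; LTV 86.4% ≤ 97%; employment 69 ≥ 12 mo → qualifies.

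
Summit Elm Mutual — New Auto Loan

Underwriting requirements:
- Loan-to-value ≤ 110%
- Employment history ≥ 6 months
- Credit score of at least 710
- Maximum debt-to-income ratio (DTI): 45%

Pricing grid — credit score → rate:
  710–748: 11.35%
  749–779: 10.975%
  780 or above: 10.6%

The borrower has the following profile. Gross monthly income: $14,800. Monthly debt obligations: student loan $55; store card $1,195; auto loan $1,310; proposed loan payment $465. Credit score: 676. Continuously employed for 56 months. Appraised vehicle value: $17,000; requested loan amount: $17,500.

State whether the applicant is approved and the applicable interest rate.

Denied

Credit score 676 < 710 (below minimum)
Employment 56 ≥ 6 months
Total monthly debts = (55 + 1,195 + 1,310 + 465) = 3,025. Debt-to-income = 3,025/14,800 = 20.4% — meets 45% limit
Loan-to-value = 17,500/17,000 = 102.9% — pass (110% max)
Not all requirements met → denied.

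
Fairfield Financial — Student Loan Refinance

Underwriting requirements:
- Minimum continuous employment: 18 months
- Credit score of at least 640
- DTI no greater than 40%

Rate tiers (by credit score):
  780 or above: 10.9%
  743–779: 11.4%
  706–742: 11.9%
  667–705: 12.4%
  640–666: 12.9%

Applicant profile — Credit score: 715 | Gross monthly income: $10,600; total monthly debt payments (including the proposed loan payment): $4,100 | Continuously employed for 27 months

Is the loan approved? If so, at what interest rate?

Credit score 715 ≥ 640 (meets minimum)
DTI: 4,100 ÷ 10,600 = 38.7%, within the 40% cap
Employment 27 ≥ 18 months
All requirements met. Score 715 falls in the 706–742 tier → 11.9%.

Approved at 11.9%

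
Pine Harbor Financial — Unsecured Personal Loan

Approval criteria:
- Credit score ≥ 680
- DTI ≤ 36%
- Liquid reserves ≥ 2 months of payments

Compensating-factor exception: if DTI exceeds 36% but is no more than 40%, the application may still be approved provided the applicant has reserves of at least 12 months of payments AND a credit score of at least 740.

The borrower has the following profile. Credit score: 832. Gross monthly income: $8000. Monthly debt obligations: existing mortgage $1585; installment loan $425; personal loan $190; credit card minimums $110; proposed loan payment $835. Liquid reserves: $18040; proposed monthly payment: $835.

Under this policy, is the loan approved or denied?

Approved

Credit score 832 ≥ 680 (meets base)
Total debts = (1,585 + 425 + 190 + 110 + 835) = 3,145. DTI: 3,145 ÷ 8,000 = 39.3%, over the 36% base limit.
Liquid reserves cover 18,040/835 = 21.6 months — ≥ 2 required
DTI 39.3% is within the 36%–40% exception band; checking compensating factors.
Reserves 21.6 ≥ 12 months; credit score 832 ≥ 740.
Both compensating conditions met → exception applies.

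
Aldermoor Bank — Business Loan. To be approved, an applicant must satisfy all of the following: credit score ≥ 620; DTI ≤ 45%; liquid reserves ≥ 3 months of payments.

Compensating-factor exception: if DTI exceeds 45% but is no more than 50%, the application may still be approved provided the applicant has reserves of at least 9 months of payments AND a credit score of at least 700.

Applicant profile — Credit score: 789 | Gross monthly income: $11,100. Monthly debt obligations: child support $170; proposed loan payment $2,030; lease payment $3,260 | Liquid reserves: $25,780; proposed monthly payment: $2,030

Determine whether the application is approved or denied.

Approved

Credit score 789 ≥ 620 (meets base)
Total debts = (170 + 2,030 + 3,260) = 5,460. DTI = 5,460/11,100 = 49.2% > 45% — standard DTI limit exceeded.
Liquid reserves cover 25,780/2,030 = 12.7 months — ≥ 3 required
DTI 49.2% is within the 45%–50% exception band; checking compensating factors.
Override check — reserves: 12.7 mo (ok); score: 789 (ok).
Both compensating conditions met → exception applies.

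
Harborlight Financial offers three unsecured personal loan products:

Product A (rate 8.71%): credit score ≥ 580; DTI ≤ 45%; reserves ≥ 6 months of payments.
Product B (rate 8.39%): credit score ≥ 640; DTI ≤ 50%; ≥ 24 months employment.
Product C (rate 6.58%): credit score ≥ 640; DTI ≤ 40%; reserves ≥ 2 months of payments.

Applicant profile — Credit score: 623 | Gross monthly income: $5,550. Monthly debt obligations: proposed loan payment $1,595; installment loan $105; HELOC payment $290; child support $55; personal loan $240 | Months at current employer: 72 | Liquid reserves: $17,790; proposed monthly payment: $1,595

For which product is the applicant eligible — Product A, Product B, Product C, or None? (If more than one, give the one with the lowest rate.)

Total debts = (1,595 + 105 + 290 + 55 + 240) = 2,285; DTI = 2,285/5,550 = 41.2%.
Reserves = 17,790/1,595 = 11.2 months.
Product A: score 623 ≥ 580; DTI 41.2% ≤ 45%; reserves 11.2 ≥ 6 mo → qualifies.
Product B: score 623 < 640; DTI 41.2% ≤ 50%; employment 72 ≥ 24 mo → does not qualify.
Product C: score 623 < 640; DTI 41.2% > 40%; reserves 11.2 ≥ 2 mo → does not qualify.

Product A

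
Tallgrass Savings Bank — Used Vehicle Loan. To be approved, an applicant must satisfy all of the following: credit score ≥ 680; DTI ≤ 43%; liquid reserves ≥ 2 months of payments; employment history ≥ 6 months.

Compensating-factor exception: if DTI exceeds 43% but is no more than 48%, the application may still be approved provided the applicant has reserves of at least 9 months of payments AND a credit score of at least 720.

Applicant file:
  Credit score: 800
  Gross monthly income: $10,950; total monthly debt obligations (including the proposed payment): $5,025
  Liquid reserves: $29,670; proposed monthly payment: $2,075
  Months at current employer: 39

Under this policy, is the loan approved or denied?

Credit score 800 ≥ 680 (meets base)
DTI: 5,025 ÷ 10,950 = 45.9%, over the 43% base limit.
Reserves: 29,670 ÷ 2,075 = 14.3 months (meets 2-month minimum)
Employment 39 ≥ 6 months
45.9% falls in the override range (43%–48%), so the compensating-factor test applies.
Reserves 14.3 ≥ 9 months; credit score 800 ≥ 720.
Both compensating conditions met → exception applies.

Approved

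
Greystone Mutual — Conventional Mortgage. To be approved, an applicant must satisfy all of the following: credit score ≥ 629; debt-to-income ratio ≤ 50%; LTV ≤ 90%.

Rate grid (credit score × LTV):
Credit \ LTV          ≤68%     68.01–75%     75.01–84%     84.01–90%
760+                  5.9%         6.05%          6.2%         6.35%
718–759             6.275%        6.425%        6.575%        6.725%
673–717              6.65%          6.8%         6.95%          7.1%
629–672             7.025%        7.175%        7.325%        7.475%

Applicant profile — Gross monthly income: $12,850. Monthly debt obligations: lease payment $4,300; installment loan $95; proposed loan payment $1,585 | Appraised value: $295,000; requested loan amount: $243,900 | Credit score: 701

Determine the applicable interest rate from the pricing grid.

Credit score 701 ≥ 629; Total monthly debts = (4,300 + 95 + 1,585) = 5,980. DTI = 5,980/12,850 = 46.5% ≤ 50%
LTV = 243,900/295,000 = 82.7% ≤ 90%
Row: 701 falls in 673–717. Column: 82.7% falls in 75.01–84%. Rate = 6.95%.

6.95%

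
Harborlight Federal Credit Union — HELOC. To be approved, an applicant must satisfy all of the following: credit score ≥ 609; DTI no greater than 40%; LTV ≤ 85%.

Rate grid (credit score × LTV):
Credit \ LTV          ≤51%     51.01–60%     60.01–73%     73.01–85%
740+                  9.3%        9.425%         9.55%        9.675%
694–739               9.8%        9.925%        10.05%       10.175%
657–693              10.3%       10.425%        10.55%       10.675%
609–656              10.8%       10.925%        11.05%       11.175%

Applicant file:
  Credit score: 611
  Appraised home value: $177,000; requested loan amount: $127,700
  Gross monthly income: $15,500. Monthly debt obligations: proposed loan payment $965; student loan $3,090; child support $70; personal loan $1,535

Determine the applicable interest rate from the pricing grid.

Credit score 611 ≥ 609; Total monthly debts = (965 + 3,090 + 70 + 1,535) = 5,660. DTI = 5,660/15,500 = 36.5% ≤ 40%
Loan-to-value = 127,700/177,000 = 72.1% — pass (85% max)
Credit 611 → row 609–656; LTV 72.1% → column 60.01–73%. Grid cell → 11.05%.

11.05%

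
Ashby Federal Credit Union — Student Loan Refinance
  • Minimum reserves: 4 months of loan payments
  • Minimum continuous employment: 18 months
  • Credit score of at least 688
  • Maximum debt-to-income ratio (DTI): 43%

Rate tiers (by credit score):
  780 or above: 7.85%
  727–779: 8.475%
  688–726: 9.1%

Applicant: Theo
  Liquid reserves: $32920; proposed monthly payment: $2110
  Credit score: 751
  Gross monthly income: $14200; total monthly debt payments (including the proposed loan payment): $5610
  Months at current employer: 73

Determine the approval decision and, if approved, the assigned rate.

Credit score 751 ≥ 688 (meets minimum)
Employment 73 ≥ 18 months
Reserves: 32,920 ÷ 2,110 = 15.6 months (meets 4-month minimum)
DTI: 5,610 ÷ 14,200 = 39.5%, within the 43% cap
All requirements met. Score 751 falls in the 727–779 tier → 8.475%.

Approved at 8.475%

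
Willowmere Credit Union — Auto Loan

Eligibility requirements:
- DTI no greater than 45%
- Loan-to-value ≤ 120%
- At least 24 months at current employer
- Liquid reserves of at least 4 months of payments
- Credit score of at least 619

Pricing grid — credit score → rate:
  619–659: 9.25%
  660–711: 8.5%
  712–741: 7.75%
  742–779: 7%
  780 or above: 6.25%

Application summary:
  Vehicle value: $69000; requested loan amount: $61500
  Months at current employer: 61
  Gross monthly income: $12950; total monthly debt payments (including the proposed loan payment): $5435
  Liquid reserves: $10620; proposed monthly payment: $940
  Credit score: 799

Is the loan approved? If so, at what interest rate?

Approved at 6.25%

Credit score 799 ≥ 619 (meets minimum)
Debt-to-income = 5,435/12,950 = 42% — meets 45% limit
Employment 61 ≥ 24 months
LTV = 61,500/69,000 = 89.1% ≤ 120%
Reserves = 10,620/940 = 11.3 months ≥ 4
All requirements met. Score 799 falls in the 780 or above tier → 6.25%.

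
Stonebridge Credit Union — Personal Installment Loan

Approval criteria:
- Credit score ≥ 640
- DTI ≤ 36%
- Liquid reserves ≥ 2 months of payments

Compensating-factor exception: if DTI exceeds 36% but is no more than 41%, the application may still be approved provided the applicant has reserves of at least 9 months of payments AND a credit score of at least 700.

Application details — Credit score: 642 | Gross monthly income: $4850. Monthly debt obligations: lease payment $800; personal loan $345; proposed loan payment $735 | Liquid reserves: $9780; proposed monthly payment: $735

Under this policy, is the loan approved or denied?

Denied

Credit score 642 ≥ 640 (meets base)
Total debts = (800 + 345 + 735) = 1,880. DTI: 1,880 ÷ 4,850 = 38.8%, over the 36% base limit.
Liquid reserves cover 9,780/735 = 13.3 months — ≥ 2 required
38.8% falls in the override range (36%–41%), so the compensating-factor test applies.
Override check — reserves: 13.3 mo (ok); score: 642 (below 700).
Compensating-factor requirement not fully met.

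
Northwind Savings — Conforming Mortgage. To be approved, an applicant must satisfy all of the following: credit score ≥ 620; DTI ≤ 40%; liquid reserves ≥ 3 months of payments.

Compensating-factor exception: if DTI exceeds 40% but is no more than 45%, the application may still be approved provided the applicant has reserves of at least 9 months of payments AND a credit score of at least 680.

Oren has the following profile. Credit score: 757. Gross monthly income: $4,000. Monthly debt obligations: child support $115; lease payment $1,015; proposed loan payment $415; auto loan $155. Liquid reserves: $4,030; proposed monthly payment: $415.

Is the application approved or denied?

Credit score 757 ≥ 620 (meets base)
Total debts = (115 + 1,015 + 415 + 155) = 1,700. DTI = 1,700/4,000 = 42.5% > 40% — standard DTI limit exceeded.
Reserves: 4,030 ÷ 415 = 9.7 months (meets 3-month minimum)
42.5% falls in the override range (40%–45%), so the compensating-factor test applies.
Override check — reserves: 9.7 mo (ok); score: 757 (ok).
Both override conditions satisfied; DTI exception granted.

Approved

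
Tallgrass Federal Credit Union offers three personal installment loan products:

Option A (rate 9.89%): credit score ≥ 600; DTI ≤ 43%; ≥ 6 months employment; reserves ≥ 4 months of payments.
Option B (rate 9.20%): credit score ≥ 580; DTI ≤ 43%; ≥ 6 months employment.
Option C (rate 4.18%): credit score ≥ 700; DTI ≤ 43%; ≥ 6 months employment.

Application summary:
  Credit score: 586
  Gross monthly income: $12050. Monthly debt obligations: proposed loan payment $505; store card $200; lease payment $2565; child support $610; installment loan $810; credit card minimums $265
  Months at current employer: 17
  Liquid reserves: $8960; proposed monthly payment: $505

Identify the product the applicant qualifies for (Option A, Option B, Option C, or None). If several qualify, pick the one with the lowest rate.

Option B

Total debts = (505 + 200 + 2,565 + 610 + 810 + 265) = 4,955; DTI = 4,955/12,050 = 41.1%.
Reserves = 8,960/505 = 17.7 months.
Option A: score 586 < 600; DTI 41.1% ≤ 43%; employment 17 ≥ 6 mo; reserves 17.7 ≥ 4 mo → does not qualify.
Option B: score 586 ≥ 580; DTI 41.1% ≤ 43%; employment 17 ≥ 6 mo → qualifies.
Option C: score 586 < 700; DTI 41.1% ≤ 43%; employment 17 ≥ 6 mo → does not qualify.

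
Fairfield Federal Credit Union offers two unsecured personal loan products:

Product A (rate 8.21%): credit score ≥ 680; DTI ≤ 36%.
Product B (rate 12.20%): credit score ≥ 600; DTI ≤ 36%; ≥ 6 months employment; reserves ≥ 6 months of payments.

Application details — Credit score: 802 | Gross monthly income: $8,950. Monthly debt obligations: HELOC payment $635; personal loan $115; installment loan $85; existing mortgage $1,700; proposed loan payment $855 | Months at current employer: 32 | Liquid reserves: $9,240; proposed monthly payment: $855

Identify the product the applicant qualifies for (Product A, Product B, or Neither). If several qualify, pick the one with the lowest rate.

Total debts = (635 + 115 + 85 + 1,700 + 855) = 3,390; DTI = 3,390/8,950 = 37.9%.
Reserves = 9,240/855 = 10.8 months.
Product A: score 802 ≥ 680; DTI 37.9% > 36% → does not qualify.
Product B: score 802 ≥ 600; DTI 37.9% > 36%; employment 32 ≥ 6 mo; reserves 10.8 ≥ 6 mo → does not qualify.

Neither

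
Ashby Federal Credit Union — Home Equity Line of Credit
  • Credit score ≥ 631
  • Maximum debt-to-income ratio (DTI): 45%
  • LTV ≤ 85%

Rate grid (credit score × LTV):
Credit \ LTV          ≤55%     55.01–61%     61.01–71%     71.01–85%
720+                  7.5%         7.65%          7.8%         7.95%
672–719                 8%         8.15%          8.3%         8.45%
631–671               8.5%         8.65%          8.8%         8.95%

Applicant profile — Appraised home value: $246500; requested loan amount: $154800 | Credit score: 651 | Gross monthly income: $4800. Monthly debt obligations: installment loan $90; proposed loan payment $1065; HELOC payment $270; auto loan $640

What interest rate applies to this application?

Credit score 651 ≥ 631; Total monthly debts = (90 + 1,065 + 270 + 640) = 2,065. DTI = 2,065/4,800 = 43% ≤ 45%
Loan-to-value = 154,800/246,500 = 62.8% — pass (85% max)
Score 651 is in the 631–671 band; LTV 62.8% is in the 61.01–71% band → 8.8%.

8.8%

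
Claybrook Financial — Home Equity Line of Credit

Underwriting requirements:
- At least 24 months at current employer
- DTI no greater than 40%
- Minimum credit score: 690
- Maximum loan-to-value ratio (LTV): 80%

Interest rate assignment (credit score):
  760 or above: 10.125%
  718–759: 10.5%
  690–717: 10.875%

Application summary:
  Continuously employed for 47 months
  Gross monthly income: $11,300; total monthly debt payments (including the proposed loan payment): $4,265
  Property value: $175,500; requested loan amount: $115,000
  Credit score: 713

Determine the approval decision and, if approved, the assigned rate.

Credit score 713 ≥ 690 (meets minimum)
Employment 47 ≥ 24 months
Loan-to-value = 115,000/175,500 = 65.5% — pass (80% max)
DTI: 4,265 ÷ 11,300 = 37.7%, within the 40% cap
All requirements met. Score 713 falls in the 690–717 tier → 10.875%.

Approved at 10.875%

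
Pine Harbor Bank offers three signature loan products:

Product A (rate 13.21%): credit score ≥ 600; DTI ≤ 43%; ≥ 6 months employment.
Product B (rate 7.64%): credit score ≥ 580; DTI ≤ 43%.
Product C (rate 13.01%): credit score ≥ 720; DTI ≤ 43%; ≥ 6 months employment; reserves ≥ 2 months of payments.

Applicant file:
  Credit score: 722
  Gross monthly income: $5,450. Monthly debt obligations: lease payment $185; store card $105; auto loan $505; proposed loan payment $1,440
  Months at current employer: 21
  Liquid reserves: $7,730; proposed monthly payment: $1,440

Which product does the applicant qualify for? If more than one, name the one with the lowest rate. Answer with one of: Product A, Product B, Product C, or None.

Product B

Total debts = (185 + 105 + 505 + 1,440) = 2,235; DTI = 2,235/5,450 = 41%.
Reserves = 7,730/1,440 = 5.4 months.
Product A: score 722 ≥ 600; DTI 41% ≤ 43%; employment 21 ≥ 6 mo → qualifies.
Product B: score 722 ≥ 580; DTI 41% ≤ 43% → qualifies.
Product C: score 722 ≥ 720; DTI 41% ≤ 43%; employment 21 ≥ 6 mo; reserves 5.4 ≥ 2 mo → qualifies.
Qualifying: Product A, Product B, Product C. Lowest rate is 7.64% → Product B.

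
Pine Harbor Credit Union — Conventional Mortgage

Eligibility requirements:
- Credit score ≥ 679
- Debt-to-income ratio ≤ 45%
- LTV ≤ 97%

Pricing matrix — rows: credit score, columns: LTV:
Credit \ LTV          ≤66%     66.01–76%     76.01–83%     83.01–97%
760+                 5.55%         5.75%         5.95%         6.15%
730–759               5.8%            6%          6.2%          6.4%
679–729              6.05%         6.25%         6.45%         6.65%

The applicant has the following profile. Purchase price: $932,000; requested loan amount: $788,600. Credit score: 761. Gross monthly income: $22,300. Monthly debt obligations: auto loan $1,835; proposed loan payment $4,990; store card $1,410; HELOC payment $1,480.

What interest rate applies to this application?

Credit score 761 ≥ 679; Total monthly debts = (1,835 + 4,990 + 1,410 + 1,480) = 9,715. DTI = 9,715/22,300 = 43.6% ≤ 45%
Loan-to-value = 788,600/932,000 = 84.6% — pass (97% max)
Credit 761 → row 760+; LTV 84.6% → column 83.01–97%. Grid cell → 6.15%.

6.15%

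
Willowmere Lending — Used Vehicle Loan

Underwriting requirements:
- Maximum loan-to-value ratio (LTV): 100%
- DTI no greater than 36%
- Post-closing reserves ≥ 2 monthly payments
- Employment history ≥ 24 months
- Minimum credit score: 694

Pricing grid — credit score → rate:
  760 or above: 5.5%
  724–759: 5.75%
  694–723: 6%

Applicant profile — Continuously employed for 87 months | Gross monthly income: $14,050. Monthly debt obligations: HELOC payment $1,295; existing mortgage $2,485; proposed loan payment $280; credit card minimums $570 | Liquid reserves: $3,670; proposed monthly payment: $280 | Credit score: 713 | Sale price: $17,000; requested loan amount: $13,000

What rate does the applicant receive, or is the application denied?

Credit score 713 ≥ 694 (meets minimum)
LTV: 13,000 ÷ 17,000 = 76.5%, within 100% cap
Employment 87 ≥ 24 months
Liquid reserves cover 3,670/280 = 13.1 months — ≥ 2 required
Total monthly debts = (1,295 + 2,485 + 280 + 570) = 4,630. Debt-to-income = 4,630/14,050 = 33% — meets 36% limit
All requirements met. Score 713 falls in the 694–723 tier → 6%.

Approved at 6%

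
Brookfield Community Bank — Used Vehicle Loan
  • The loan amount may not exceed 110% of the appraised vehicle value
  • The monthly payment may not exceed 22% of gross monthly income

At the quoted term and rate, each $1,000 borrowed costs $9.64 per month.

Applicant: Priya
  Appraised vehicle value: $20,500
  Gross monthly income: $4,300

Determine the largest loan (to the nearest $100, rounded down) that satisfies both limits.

$22,500

Payment cap: 22% × $4,300 = $946/month.
At $9.64 per $1,000, that supports 946/9.64 × 1,000 ≈ $98,132 → $98,100.
LTV cap: 110% × $20,500 = $22,550 → $22,500.
Binding constraint: loan-to-value.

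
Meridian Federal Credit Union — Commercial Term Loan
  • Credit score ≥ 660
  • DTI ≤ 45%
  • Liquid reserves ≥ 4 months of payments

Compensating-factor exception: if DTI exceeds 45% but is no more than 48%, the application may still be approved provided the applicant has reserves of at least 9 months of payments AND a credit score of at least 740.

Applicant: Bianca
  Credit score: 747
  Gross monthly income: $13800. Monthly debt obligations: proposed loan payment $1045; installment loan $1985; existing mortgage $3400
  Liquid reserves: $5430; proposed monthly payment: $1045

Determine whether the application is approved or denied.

Denied

Credit score 747 ≥ 660 (meets base)
Total debts = (1,045 + 1,985 + 3,400) = 6,430. DTI = 6,430/13,800 = 46.6% > 45% — standard DTI limit exceeded.
Liquid reserves cover 5,430/1,045 = 5.2 months — ≥ 4 required
46.6% falls in the override range (45%–48%), so the compensating-factor test applies.
Override check — reserves: 5.2 mo (short of 9); score: 747 (ok).
Override conditions not both satisfied; exception does not apply.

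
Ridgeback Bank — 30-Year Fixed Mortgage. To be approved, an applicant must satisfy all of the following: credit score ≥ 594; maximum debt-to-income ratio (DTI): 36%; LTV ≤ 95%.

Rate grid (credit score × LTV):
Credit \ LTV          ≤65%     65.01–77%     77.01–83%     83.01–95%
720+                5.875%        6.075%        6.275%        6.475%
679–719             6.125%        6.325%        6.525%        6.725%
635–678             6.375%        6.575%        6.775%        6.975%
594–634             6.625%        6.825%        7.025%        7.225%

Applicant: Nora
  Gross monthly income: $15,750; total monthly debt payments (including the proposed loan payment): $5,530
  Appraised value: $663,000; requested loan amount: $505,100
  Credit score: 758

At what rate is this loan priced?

Credit score 758 ≥ 594; Debt-to-income = 5,530/15,750 = 35.1% — meets 36% limit
LTV: 505,100 ÷ 663,000 = 76.2%, within 95% cap
Row: 758 falls in 720+. Column: 76.2% falls in 65.01–77%. Rate = 6.075%.

6.075%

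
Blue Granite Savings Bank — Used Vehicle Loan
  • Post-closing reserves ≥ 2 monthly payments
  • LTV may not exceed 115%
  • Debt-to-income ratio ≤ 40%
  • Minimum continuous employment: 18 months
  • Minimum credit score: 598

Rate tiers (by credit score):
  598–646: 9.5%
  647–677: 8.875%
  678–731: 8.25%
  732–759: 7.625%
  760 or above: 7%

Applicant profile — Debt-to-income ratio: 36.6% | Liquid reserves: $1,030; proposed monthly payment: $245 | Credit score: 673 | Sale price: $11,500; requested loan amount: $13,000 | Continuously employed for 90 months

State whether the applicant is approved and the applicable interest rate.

Credit score 673 ≥ 598 (meets minimum)
Reserves = 1,030/245 = 4.2 months ≥ 2
Debt-to-income 36.6% vs 40% cap — pass
LTV = 13,000/11,500 = 113% ≤ 115%
Employment 90 ≥ 18 months
All requirements met. Score 673 falls in the 647–677 tier → 8.875%.

Approved at 8.875%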